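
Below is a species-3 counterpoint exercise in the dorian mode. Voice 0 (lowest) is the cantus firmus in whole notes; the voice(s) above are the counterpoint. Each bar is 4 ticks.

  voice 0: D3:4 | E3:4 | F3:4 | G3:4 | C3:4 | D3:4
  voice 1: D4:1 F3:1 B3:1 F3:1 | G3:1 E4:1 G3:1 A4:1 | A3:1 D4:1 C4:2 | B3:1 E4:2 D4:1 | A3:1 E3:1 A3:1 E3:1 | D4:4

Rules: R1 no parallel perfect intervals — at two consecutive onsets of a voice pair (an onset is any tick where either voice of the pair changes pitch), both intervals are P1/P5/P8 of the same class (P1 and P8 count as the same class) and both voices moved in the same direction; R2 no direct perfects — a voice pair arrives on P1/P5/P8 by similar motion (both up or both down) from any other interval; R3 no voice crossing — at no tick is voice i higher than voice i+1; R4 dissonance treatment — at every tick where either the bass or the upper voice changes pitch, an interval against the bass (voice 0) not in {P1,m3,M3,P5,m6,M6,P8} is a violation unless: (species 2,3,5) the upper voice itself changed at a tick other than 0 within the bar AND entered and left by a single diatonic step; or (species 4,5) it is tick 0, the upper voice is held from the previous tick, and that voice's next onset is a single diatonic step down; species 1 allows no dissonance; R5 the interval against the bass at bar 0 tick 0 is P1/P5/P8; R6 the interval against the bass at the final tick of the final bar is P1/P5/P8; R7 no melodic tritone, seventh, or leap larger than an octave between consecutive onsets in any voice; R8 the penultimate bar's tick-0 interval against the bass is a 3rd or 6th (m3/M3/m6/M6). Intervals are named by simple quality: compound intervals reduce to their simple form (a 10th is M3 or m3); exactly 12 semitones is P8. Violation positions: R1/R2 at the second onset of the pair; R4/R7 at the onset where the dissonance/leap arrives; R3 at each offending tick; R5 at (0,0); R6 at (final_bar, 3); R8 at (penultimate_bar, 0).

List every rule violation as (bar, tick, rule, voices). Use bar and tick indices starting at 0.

bar 0: v0=D3 v1=D4 downbeat P8
bar 1: v0=E3 v1=G3 downbeat m3
bar 2: v0=F3 v1=A3 downbeat M3
bar 3: v0=G3 v1=B3 downbeat M3
bar 4: v0=C3 v1=A3 downbeat M6
bar 5: v0=D3 v1=D4 downbeat P8
  -> R7 @ bar 0 tick 2 v(1,): F3->B3 leap 6st
  -> R7 @ bar 0 tick 3 v(1,): B3->F3 leap 6st
  -> R4 @ bar 1 tick 3 v(0, 1): E3/A4 P4 untreated
  -> R7 @ bar 1 tick 3 v(1,): G3->A4 leap 14st
  -> R2 @ bar 5 tick 0 v(0, 1): C3/E3 M3 -> D3/D4 P8 similar
  -> R7 @ bar 5 tick 0 v(1,): E3->D4 leap 10st

(0, 2, R7, (1,))
(0, 3, R7, (1,))
(1, 3, R4, (0, 1))
(1, 3, R7, (1,))
(5, 0, R2, (0, 1))
(5, 0, R7, (1,))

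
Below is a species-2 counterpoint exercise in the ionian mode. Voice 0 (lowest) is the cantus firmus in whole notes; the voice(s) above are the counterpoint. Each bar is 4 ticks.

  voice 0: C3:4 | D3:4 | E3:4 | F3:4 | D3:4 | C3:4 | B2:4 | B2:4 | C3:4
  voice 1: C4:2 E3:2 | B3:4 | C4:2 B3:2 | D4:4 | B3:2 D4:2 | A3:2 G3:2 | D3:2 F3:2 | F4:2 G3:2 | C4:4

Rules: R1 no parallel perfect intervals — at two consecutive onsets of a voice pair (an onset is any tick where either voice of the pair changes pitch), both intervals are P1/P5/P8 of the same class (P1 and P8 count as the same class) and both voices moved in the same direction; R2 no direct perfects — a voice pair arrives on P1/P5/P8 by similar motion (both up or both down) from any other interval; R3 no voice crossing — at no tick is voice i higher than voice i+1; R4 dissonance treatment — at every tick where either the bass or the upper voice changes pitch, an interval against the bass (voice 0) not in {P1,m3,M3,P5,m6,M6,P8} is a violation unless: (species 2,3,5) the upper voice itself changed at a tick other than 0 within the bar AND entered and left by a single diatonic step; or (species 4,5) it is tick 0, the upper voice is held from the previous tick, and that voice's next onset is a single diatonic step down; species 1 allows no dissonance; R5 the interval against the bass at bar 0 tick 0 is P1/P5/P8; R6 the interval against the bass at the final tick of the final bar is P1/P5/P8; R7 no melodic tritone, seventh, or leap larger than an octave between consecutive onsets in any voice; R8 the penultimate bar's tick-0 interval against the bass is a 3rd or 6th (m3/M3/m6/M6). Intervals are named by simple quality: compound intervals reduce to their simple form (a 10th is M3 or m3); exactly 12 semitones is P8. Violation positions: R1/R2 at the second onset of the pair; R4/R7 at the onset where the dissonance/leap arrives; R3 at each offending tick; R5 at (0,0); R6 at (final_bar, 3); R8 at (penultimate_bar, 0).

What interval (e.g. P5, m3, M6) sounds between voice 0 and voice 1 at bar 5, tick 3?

P5

voice 0=C3 voice 1=G3 -> P5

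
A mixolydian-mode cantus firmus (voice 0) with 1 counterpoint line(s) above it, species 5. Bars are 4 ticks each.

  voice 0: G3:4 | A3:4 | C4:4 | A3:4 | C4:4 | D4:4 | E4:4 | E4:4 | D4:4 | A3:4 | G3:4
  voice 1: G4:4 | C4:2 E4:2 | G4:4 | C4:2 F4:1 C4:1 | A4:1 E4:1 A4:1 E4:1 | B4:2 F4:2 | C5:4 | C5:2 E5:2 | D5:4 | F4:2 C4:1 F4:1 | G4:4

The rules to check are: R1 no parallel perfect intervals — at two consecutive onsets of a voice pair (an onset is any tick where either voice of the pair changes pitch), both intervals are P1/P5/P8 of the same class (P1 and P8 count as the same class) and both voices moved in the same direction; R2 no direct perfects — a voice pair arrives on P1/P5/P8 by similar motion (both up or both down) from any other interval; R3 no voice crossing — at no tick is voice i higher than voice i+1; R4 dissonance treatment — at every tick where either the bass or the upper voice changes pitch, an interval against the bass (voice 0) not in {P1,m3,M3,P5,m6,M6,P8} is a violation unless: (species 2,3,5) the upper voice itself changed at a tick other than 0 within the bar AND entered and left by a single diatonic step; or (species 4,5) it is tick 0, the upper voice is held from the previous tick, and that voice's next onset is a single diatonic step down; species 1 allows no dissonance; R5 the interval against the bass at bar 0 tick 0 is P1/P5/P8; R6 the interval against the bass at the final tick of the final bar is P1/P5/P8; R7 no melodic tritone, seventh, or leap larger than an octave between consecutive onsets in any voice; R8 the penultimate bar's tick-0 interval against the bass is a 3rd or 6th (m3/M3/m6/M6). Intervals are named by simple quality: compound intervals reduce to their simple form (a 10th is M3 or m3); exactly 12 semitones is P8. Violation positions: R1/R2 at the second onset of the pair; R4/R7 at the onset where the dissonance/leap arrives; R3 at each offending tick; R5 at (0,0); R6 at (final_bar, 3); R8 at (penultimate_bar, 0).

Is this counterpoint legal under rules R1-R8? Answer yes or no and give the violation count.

bar 0: v0=G3 v1=G4 (P8)
bar 1: v0=A3 v1=C4 (m3)
bar 2: v0=C4 v1=G4 (P5)
bar 3: v0=A3 v1=C4 (m3)
bar 4: v0=C4 v1=A4 (M6)
bar 5: v0=D4 v1=B4 (M6)
bar 6: v0=E4 v1=C5 (m6)
bar 7: v0=E4 v1=C5 (m6)
bar 8: v0=D4 v1=D5 (P8)
bar 9: v0=A3 v1=F4 (m6)
bar 10: v0=G3 v1=G4 (P8)
  R1 @ bar2.0: A3/E4 P5 -> C4/G4 P5 similar
  R7 @ bar5.2: B4->F4 leap 6st
  R1 @ bar8.0: E4/E5 P8 -> D4/D5 P8 similar

No (3 violations)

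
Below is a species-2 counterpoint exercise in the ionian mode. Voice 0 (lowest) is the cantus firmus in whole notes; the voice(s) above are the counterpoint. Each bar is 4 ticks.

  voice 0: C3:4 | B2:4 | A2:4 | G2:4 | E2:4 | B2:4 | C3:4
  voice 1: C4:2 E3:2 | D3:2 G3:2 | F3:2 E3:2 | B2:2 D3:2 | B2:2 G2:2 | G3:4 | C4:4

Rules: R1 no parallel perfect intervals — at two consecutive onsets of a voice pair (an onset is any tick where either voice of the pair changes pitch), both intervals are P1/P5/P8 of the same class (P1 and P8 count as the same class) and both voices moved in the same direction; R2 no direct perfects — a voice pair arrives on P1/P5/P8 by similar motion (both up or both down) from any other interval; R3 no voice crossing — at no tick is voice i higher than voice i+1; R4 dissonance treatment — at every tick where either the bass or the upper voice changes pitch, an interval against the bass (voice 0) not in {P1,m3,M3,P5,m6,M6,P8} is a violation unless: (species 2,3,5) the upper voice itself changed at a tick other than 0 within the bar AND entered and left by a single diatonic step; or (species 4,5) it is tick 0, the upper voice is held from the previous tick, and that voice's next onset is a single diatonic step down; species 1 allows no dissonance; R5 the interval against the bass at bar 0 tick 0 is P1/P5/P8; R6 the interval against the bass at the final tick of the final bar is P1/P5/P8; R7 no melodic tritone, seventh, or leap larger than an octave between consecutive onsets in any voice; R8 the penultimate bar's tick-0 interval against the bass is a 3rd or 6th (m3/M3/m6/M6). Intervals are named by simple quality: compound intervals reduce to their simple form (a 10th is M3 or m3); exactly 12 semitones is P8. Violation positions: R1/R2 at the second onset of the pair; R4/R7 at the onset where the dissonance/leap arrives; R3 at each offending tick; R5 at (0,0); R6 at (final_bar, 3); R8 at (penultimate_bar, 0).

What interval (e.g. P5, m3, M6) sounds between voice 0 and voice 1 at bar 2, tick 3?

voice 0=A2 voice 1=E3 -> P5

P5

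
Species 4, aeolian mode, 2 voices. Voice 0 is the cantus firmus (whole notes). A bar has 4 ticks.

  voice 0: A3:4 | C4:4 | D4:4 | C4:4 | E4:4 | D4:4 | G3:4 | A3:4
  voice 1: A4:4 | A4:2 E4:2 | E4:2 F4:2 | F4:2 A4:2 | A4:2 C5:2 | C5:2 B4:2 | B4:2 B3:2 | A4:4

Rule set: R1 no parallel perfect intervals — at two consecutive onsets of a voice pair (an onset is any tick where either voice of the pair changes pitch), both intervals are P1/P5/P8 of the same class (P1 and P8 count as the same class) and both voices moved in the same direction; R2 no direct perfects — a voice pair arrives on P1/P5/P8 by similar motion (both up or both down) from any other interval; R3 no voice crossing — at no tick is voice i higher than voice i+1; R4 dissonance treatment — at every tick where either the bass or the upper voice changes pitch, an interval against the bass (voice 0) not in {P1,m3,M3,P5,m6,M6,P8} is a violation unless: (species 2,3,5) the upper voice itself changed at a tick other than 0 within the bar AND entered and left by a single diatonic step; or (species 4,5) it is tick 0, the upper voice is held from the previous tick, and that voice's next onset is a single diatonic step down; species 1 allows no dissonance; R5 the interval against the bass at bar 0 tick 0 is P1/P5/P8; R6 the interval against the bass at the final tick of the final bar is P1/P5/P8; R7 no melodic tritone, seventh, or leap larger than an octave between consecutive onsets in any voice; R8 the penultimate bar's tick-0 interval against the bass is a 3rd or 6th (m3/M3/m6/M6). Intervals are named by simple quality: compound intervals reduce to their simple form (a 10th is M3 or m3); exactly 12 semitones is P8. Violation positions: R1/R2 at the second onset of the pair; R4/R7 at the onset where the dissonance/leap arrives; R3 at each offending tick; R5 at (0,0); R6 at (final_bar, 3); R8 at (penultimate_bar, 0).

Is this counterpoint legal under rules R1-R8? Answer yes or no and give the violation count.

bar 0: v0=A3 v1=A4 (P8)
bar 1: v0=C4 v1=A4 (M6)
bar 2: v0=D4 v1=E4 (M2)
bar 3: v0=C4 v1=F4 (P4)
bar 4: v0=E4 v1=A4 (P4)
bar 5: v0=D4 v1=C5 (m7)
bar 6: v0=G3 v1=B4 (M3)
bar 7: v0=A3 v1=A4 (P8)
  R4 @ bar2.0: D4/E4 M2 untreated
  R4 @ bar3.0: C4/F4 P4 untreated
  R4 @ bar4.0: E4/A4 P4 untreated
  R2 @ bar7.0: G3/B3 M3 -> A3/A4 P8 similar
  R7 @ bar7.0: B3->A4 leap 10st

No (5 violations)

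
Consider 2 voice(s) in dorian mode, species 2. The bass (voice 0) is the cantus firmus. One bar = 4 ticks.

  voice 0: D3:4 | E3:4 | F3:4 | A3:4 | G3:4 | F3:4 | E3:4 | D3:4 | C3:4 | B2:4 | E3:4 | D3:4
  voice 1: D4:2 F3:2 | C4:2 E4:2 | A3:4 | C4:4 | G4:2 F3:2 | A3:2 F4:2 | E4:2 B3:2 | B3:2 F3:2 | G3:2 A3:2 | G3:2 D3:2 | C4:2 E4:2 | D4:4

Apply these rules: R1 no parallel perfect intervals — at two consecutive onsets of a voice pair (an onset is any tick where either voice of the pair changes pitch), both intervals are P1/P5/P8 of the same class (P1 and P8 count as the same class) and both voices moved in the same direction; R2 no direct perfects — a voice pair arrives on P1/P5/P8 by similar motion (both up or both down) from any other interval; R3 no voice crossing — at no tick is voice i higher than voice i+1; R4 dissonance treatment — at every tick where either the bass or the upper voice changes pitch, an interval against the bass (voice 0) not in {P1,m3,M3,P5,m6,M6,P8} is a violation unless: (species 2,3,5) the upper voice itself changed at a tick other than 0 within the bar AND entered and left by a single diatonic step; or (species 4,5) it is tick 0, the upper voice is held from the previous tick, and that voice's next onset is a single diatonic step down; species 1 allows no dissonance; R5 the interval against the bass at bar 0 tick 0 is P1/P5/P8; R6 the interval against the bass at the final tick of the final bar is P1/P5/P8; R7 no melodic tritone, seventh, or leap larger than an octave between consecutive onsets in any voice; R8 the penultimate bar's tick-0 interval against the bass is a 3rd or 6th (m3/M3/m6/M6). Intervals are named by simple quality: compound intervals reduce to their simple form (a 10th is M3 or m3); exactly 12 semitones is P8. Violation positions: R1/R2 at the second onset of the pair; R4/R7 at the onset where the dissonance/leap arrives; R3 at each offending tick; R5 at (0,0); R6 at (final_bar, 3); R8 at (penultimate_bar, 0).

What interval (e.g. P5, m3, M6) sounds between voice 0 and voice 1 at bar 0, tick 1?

P8

voice 0=D3 voice 1=D4 -> P8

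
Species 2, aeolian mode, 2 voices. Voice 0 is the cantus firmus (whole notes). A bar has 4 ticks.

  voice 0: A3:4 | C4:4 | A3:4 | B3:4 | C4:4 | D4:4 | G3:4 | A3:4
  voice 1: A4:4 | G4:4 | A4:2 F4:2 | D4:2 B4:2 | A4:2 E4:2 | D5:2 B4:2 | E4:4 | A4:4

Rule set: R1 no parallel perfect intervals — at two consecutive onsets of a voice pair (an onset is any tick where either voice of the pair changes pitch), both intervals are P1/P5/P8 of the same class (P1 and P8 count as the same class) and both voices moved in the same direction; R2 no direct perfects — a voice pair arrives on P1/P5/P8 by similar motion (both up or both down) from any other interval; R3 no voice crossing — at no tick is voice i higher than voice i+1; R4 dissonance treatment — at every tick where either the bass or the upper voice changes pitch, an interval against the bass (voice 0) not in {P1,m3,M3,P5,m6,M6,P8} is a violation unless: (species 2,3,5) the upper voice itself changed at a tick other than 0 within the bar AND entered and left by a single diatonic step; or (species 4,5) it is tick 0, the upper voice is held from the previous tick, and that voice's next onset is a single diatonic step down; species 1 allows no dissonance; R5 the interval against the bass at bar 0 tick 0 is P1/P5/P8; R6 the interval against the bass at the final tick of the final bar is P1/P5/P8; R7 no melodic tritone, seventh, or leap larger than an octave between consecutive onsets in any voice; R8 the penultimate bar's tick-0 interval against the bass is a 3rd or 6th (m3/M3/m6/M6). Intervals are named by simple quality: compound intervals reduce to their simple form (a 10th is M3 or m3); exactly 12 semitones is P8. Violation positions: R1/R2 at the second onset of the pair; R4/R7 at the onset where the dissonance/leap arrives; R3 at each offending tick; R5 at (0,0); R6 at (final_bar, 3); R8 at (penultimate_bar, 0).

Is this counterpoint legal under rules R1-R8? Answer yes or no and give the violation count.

bar 0: v0=A3 v1=A4 (P8)
bar 1: v0=C4 v1=G4 (P5)
bar 2: v0=A3 v1=A4 (P8)
bar 3: v0=B3 v1=D4 (m3)
bar 4: v0=C4 v1=A4 (M6)
bar 5: v0=D4 v1=D5 (P8)
bar 6: v0=G3 v1=E4 (M6)
bar 7: v0=A3 v1=A4 (P8)
  R2 @ bar5.0: C4/E4 M3 -> D4/D5 P8 similar
  R7 @ bar5.0: E4->D5 leap 10st
  R2 @ bar7.0: G3/E4 M6 -> A3/A4 P8 similar

No (3 violations)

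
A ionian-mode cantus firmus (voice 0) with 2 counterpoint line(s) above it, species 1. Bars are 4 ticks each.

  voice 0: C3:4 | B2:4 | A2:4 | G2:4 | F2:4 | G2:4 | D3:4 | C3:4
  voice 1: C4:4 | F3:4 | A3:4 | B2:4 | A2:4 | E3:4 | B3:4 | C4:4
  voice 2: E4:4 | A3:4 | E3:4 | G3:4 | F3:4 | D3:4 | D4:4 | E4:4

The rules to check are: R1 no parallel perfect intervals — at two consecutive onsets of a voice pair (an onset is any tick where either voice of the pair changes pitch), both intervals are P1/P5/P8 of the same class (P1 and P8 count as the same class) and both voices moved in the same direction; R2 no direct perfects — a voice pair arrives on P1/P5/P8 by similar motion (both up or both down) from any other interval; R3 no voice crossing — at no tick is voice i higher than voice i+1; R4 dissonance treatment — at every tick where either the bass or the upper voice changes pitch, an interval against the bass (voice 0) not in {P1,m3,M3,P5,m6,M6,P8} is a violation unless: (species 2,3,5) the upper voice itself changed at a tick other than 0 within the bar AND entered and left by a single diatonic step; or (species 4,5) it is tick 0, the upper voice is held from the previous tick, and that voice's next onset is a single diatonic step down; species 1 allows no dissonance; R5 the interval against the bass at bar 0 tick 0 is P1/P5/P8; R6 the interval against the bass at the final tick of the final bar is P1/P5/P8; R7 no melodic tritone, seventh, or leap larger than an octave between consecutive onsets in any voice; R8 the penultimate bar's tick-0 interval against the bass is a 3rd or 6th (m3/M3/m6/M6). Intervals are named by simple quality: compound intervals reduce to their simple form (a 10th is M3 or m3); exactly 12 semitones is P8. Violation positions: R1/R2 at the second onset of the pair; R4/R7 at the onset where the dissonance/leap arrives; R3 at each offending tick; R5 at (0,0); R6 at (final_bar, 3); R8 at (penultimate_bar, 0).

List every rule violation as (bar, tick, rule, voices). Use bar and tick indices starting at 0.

(0, 0, R5, (0, 2))
(1, 0, R4, (0, 1))
(1, 0, R4, (0, 2))
(2, 0, R2, (0, 2))
(2, 0, R3, (1, 2))
(2, 1, R3, (1, 2))
(2, 2, R3, (1, 2))
(2, 3, R3, (1, 2))
(3, 0, R7, (1,))
(4, 0, R1, (0, 2))
(5, 0, R3, (1, 2))
(5, 1, R3, (1, 2))
(5, 2, R3, (1, 2))
(5, 3, R3, (1, 2))
(6, 0, R2, (0, 2))
(6, 0, R8, (0, 2))
(7, 3, R6, (0, 2))

bar 0: v0=C3 v1=C4 v2=E4 downbeat M3
bar 1: v0=B2 v1=F3 v2=A3 downbeat m7
bar 2: v0=A2 v1=A3 v2=E3 downbeat P5
bar 3: v0=G2 v1=B2 v2=G3 downbeat P8
bar 4: v0=F2 v1=A2 v2=F3 downbeat P8
bar 5: v0=G2 v1=E3 v2=D3 downbeat P5
bar 6: v0=D3 v1=B3 v2=D4 downbeat P8
bar 7: v0=C3 v1=C4 v2=E4 downbeat M3
  -> R5 @ bar 0 tick 0 v(0, 2): opens on M3
  -> R4 @ bar 1 tick 0 v(0, 1): B2/F3 TT untreated
  -> R4 @ bar 1 tick 0 v(0, 2): B2/A3 m7 untreated
  -> R2 @ bar 2 tick 0 v(0, 2): B2/A3 m7 -> A2/E3 P5 similar
  -> R3 @ bar 2 tick 0 v(1, 2): A3 above E3
  -> R3 @ bar 2 tick 1 v(1, 2): A3 above E3
  -> R3 @ bar 2 tick 2 v(1, 2): A3 above E3
  -> R3 @ bar 2 tick 3 v(1, 2): A3 above E3
  -> R7 @ bar 3 tick 0 v(1,): A3->B2 leap 10st
  -> R1 @ bar 4 tick 0 v(0, 2): G2/G3 P8 -> F2/F3 P8 similar
  -> R3 @ bar 5 tick 0 v(1, 2): E3 above D3
  -> R3 @ bar 5 tick 1 v(1, 2): E3 above D3
  -> R3 @ bar 5 tick 2 v(1, 2): E3 above D3
  -> R3 @ bar 5 tick 3 v(1, 2): E3 above D3
  -> R2 @ bar 6 tick 0 v(0, 2): G2/D3 P5 -> D3/D4 P8 similar
  -> R8 @ bar 6 tick 0 v(0, 2): penult P8 not 3rd/6th
  -> R6 @ bar 7 tick 3 v(0, 2): closes on M3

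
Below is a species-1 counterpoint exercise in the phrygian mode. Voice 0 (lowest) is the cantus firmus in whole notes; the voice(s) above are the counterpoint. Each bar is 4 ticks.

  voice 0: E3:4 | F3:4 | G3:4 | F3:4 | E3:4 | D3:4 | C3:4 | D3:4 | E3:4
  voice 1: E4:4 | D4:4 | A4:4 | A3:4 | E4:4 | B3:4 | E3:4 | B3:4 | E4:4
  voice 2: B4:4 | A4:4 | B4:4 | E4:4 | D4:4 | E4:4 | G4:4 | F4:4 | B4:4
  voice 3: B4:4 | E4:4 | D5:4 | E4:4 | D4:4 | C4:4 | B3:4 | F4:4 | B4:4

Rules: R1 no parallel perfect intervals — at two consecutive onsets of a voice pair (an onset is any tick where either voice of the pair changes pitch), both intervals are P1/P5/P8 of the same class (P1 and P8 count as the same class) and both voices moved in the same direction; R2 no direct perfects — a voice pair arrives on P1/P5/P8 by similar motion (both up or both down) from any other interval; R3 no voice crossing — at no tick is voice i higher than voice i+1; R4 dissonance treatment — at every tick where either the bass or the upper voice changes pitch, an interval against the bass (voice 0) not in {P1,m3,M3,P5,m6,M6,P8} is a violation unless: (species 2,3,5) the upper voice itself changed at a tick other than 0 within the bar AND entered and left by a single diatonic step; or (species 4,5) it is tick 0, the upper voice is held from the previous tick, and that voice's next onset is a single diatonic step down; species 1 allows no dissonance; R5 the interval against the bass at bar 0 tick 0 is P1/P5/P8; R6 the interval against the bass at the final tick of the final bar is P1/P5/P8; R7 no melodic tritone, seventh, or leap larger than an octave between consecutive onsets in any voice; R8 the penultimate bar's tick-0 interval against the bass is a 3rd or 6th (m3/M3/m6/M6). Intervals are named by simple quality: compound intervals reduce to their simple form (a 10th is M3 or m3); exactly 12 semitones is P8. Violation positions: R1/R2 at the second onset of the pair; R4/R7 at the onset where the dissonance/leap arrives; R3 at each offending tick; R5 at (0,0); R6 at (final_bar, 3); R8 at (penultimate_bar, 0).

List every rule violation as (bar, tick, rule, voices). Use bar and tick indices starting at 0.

bar 0: v0=E3 v1=E4 v2=B4 v3=B4 downbeat P5
bar 1: v0=F3 v1=D4 v2=A4 v3=E4 downbeat M7
bar 2: v0=G3 v1=A4 v2=B4 v3=D5 downbeat P5
bar 3: v0=F3 v1=A3 v2=E4 v3=E4 downbeat M7
bar 4: v0=E3 v1=E4 v2=D4 v3=D4 downbeat m7
bar 5: v0=D3 v1=B3 v2=E4 v3=C4 downbeat m7
bar 6: v0=C3 v1=E3 v2=G4 v3=B3 downbeat M7
bar 7: v0=D3 v1=B3 v2=F4 v3=F4 downbeat m3
bar 8: v0=E3 v1=E4 v2=B4 v3=B4 downbeat P5
  -> R1 @ bar 1 tick 0 v(1, 2): E4/B4 P5 -> D4/A4 P5 similar
  -> R3 @ bar 1 tick 0 v(2, 3): A4 above E4
  -> R4 @ bar 1 tick 0 v(0, 3): F3/E4 M7 untreated
  -> R3 @ bar 1 tick 1 v(2, 3): A4 above E4
  -> R3 @ bar 1 tick 2 v(2, 3): A4 above E4
  -> R3 @ bar 1 tick 3 v(2, 3): A4 above E4
  -> R2 @ bar 2 tick 0 v(0, 3): F3/E4 M7 -> G3/D5 P5 similar
  -> R4 @ bar 2 tick 0 v(0, 1): G3/A4 M2 untreated
  -> R7 @ bar 2 tick 0 v(3,): E4->D5 leap 10st
  -> R2 @ bar 3 tick 0 v(1, 2): A4/B4 M2 -> A3/E4 P5 similar
  -> R2 @ bar 3 tick 0 v(1, 3): A4/D5 P4 -> A3/E4 P5 similar
  -> R2 @ bar 3 tick 0 v(2, 3): B4/D5 m3 -> E4/E4 P1 similar
  -> R4 @ bar 3 tick 0 v(0, 2): F3/E4 M7 untreated
  -> R4 @ bar 3 tick 0 v(0, 3): F3/E4 M7 untreated
  -> R7 @ bar 3 tick 0 v(3,): D5->E4 leap 10st
  -> R1 @ bar 4 tick 0 v(2, 3): E4/E4 P1 -> D4/D4 P1 similar
  -> R3 @ bar 4 tick 0 v(1, 2): E4 above D4
  -> R4 @ bar 4 tick 0 v(0, 2): E3/D4 m7 untreated
  -> R4 @ bar 4 tick 0 v(0, 3): E3/D4 m7 untreated
  -> R3 @ bar 4 tick 1 v(1, 2): E4 above D4
  -> R3 @ bar 4 tick 2 v(1, 2): E4 above D4
  -> R3 @ bar 4 tick 3 v(1, 2): E4 above D4
  -> R3 @ bar 5 tick 0 v(2, 3): E4 above C4
  -> R4 @ bar 5 tick 0 v(0, 2): D3/E4 M2 untreated
  -> R4 @ bar 5 tick 0 v(0, 3): D3/C4 m7 untreated
  -> R3 @ bar 5 tick 1 v(2, 3): E4 above C4
  -> R3 @ bar 5 tick 2 v(2, 3): E4 above C4
  -> R3 @ bar 5 tick 3 v(2, 3): E4 above C4
  -> R2 @ bar 6 tick 0 v(1, 3): B3/C4 m2 -> E3/B3 P5 similar
  -> R3 @ bar 6 tick 0 v(2, 3): G4 above B3
  -> R4 @ bar 6 tick 0 v(0, 3): C3/B3 M7 untreated
  -> R3 @ bar 6 tick 1 v(2, 3): G4 above B3
  -> R3 @ bar 6 tick 2 v(2, 3): G4 above B3
  -> R3 @ bar 6 tick 3 v(2, 3): G4 above B3
  -> R7 @ bar 7 tick 0 v(3,): B3->F4 leap 6st
  -> R1 @ bar 8 tick 0 v(2, 3): F4/F4 P1 -> B4/B4 P1 similar
  -> R2 @ bar 8 tick 0 v(0, 1): D3/B3 M6 -> E3/E4 P8 similar
  -> R2 @ bar 8 tick 0 v(0, 2): D3/F4 m3 -> E3/B4 P5 similar
  -> R2 @ bar 8 tick 0 v(0, 3): D3/F4 m3 -> E3/B4 P5 similar
  -> R2 @ bar 8 tick 0 v(1, 2): B3/F4 TT -> E4/B4 P5 similar
  -> R2 @ bar 8 tick 0 v(1, 3): B3/F4 TT -> E4/B4 P5 similar
  -> R7 @ bar 8 tick 0 v(2,): F4->B4 leap 6st
  -> R7 @ bar 8 tick 0 v(3,): F4->B4 leap 6st

(1, 0, R1, (1, 2))
(1, 0, R3, (2, 3))
(1, 0, R4, (0, 3))
(1, 1, R3, (2, 3))
(1, 2, R3, (2, 3))
(1, 3, R3, (2, 3))
(2, 0, R2, (0, 3))
(2, 0, R4, (0, 1))
(2, 0, R7, (3,))
(3, 0, R2, (1, 2))
(3, 0, R2, (1, 3))
(3, 0, R2, (2, 3))
(3, 0, R4, (0, 2))
(3, 0, R4, (0, 3))
(3, 0, R7, (3,))
(4, 0, R1, (2, 3))
(4, 0, R3, (1, 2))
(4, 0, R4, (0, 2))
(4, 0, R4, (0, 3))
(4, 1, R3, (1, 2))
(4, 2, R3, (1, 2))
(4, 3, R3, (1, 2))
(5, 0, R3, (2, 3))
(5, 0, R4, (0, 2))
(5, 0, R4, (0, 3))
(5, 1, R3, (2, 3))
(5, 2, R3, (2, 3))
(5, 3, R3, (2, 3))
(6, 0, R2, (1, 3))
(6, 0, R3, (2, 3))
(6, 0, R4, (0, 3))
(6, 1, R3, (2, 3))
(6, 2, R3, (2, 3))
(6, 3, R3, (2, 3))
(7, 0, R7, (3,))
(8, 0, R1, (2, 3))
(8, 0, R2, (0, 1))
(8, 0, R2, (0, 2))
(8, 0, R2, (0, 3))
(8, 0, R2, (1, 2))
(8, 0, R2, (1, 3))
(8, 0, R7, (2,))
(8, 0, R7, (3,))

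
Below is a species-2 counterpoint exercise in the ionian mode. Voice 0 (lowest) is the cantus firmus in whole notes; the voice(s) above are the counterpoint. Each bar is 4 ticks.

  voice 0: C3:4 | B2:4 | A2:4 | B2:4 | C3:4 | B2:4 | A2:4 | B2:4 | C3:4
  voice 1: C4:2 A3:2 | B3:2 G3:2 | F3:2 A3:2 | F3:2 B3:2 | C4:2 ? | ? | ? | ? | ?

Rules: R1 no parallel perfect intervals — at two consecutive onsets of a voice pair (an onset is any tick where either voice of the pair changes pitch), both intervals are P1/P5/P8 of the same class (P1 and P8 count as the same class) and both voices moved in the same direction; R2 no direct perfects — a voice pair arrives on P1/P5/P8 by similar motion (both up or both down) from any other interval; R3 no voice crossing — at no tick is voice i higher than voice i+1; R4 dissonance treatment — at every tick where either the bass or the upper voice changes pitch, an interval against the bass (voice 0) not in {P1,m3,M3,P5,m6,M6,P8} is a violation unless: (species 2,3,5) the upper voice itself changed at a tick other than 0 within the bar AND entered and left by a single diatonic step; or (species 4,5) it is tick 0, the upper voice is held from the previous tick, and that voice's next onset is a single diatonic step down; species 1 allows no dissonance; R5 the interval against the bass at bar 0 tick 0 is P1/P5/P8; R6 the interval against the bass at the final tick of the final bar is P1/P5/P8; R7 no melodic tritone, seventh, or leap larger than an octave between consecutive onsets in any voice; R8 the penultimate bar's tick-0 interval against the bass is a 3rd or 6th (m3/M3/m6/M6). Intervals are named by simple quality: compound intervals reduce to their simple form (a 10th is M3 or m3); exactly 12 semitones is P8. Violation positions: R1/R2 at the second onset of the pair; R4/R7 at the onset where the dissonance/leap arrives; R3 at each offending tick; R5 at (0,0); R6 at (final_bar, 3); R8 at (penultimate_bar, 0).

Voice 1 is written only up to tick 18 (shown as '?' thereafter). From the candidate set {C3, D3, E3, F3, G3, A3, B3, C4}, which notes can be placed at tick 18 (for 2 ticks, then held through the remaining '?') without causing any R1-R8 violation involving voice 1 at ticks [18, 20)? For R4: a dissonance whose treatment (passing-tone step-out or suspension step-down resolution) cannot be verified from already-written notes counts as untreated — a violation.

C3: legal
D3: violates R4,R7
E3: legal
F3: violates R4
G3: legal
A3: legal
B3: violates R4
C4: legal

{A3, C3, C4, E3, G3}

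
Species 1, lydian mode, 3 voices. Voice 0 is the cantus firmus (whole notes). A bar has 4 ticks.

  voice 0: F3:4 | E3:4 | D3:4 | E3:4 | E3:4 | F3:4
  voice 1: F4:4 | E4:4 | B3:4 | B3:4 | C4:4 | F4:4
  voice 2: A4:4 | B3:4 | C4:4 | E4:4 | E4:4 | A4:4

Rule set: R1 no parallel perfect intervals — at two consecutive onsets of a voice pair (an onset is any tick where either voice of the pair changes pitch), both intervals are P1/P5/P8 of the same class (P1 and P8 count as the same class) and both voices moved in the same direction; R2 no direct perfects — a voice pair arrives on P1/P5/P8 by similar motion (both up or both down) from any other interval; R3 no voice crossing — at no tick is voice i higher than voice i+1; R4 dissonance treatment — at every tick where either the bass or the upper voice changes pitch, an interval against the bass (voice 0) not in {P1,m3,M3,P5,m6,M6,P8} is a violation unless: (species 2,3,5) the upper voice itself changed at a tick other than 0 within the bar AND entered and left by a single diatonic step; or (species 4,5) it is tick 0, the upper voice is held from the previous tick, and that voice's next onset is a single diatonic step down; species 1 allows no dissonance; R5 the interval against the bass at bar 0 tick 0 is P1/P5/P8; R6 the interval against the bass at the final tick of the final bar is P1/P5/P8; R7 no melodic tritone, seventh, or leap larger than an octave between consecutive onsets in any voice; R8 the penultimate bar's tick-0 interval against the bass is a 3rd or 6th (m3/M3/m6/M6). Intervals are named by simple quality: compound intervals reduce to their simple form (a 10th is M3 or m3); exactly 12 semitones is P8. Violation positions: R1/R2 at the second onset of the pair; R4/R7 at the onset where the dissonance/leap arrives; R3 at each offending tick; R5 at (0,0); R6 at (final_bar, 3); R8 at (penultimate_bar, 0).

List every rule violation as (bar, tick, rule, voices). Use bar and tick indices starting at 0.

bar 0: v0=F3 v1=F4 v2=A4 downbeat M3
bar 1: v0=E3 v1=E4 v2=B3 downbeat P5
bar 2: v0=D3 v1=B3 v2=C4 downbeat m7
bar 3: v0=E3 v1=B3 v2=E4 downbeat P8
bar 4: v0=E3 v1=C4 v2=E4 downbeat P8
bar 5: v0=F3 v1=F4 v2=A4 downbeat M3
  -> R5 @ bar 0 tick 0 v(0, 2): opens on M3
  -> R1 @ bar 1 tick 0 v(0, 1): F3/F4 P8 -> E3/E4 P8 similar
  -> R2 @ bar 1 tick 0 v(0, 2): F3/A4 M3 -> E3/B3 P5 similar
  -> R3 @ bar 1 tick 0 v(1, 2): E4 above B3
  -> R7 @ bar 1 tick 0 v(2,): A4->B3 leap 10st
  -> R3 @ bar 1 tick 1 v(1, 2): E4 above B3
  -> R3 @ bar 1 tick 2 v(1, 2): E4 above B3
  -> R3 @ bar 1 tick 3 v(1, 2): E4 above B3
  -> R4 @ bar 2 tick 0 v(0, 2): D3/C4 m7 untreated
  -> R2 @ bar 3 tick 0 v(0, 2): D3/C4 m7 -> E3/E4 P8 similar
  -> R8 @ bar 4 tick 0 v(0, 2): penult P8 not 3rd/6th
  -> R2 @ bar 5 tick 0 v(0, 1): E3/C4 m6 -> F3/F4 P8 similar
  -> R6 @ bar 5 tick 3 v(0, 2): closes on M3

(0, 0, R5, (0, 2))
(1, 0, R1, (0, 1))
(1, 0, R2, (0, 2))
(1, 0, R3, (1, 2))
(1, 0, R7, (2,))
(1, 1, R3, (1, 2))
(1, 2, R3, (1, 2))
(1, 3, R3, (1, 2))
(2, 0, R4, (0, 2))
(3, 0, R2, (0, 2))
(4, 0, R8, (0, 2))
(5, 0, R2, (0, 1))
(5, 3, R6, (0, 2))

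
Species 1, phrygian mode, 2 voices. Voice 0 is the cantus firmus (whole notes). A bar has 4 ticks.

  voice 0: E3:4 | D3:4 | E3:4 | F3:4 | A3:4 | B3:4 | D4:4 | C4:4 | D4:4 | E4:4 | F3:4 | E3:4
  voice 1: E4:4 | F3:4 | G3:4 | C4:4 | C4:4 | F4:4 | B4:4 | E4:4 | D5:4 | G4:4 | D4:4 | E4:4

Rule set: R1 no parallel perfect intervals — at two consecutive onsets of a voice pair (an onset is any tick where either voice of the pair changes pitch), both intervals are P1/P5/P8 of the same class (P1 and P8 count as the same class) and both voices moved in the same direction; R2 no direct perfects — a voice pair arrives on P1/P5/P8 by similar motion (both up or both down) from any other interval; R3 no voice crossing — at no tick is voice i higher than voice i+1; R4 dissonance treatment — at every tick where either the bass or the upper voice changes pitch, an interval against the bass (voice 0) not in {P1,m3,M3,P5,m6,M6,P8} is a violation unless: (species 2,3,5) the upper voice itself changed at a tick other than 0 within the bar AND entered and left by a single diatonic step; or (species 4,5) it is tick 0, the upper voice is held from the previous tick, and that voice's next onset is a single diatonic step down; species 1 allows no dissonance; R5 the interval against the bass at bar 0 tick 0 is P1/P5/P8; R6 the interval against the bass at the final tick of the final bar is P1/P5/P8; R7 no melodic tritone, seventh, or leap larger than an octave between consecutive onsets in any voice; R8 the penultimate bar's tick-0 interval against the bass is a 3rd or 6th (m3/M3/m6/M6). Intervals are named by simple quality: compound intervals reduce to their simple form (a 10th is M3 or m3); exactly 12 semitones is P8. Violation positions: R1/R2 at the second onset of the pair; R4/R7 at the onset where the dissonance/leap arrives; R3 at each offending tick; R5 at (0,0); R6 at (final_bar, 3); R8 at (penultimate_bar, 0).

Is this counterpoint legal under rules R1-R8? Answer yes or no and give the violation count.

bar 0: v0=E3 v1=E4 (P8)
bar 1: v0=D3 v1=F3 (m3)
bar 2: v0=E3 v1=G3 (m3)
bar 3: v0=F3 v1=C4 (P5)
bar 4: v0=A3 v1=C4 (m3)
bar 5: v0=B3 v1=F4 (TT)
bar 6: v0=D4 v1=B4 (M6)
bar 7: v0=C4 v1=E4 (M3)
bar 8: v0=D4 v1=D5 (P8)
bar 9: v0=E4 v1=G4 (m3)
bar 10: v0=F3 v1=D4 (M6)
bar 11: v0=E3 v1=E4 (P8)
  R7 @ bar1.0: E4->F3 leap 11st
  R2 @ bar3.0: E3/G3 m3 -> F3/C4 P5 similar
  R4 @ bar5.0: B3/F4 TT untreated
  R7 @ bar6.0: F4->B4 leap 6st
  R2 @ bar8.0: C4/E4 M3 -> D4/D5 P8 similar
  R7 @ bar8.0: E4->D5 leap 10st
  R7 @ bar10.0: E4->F3 leap 11st

No (7 violations)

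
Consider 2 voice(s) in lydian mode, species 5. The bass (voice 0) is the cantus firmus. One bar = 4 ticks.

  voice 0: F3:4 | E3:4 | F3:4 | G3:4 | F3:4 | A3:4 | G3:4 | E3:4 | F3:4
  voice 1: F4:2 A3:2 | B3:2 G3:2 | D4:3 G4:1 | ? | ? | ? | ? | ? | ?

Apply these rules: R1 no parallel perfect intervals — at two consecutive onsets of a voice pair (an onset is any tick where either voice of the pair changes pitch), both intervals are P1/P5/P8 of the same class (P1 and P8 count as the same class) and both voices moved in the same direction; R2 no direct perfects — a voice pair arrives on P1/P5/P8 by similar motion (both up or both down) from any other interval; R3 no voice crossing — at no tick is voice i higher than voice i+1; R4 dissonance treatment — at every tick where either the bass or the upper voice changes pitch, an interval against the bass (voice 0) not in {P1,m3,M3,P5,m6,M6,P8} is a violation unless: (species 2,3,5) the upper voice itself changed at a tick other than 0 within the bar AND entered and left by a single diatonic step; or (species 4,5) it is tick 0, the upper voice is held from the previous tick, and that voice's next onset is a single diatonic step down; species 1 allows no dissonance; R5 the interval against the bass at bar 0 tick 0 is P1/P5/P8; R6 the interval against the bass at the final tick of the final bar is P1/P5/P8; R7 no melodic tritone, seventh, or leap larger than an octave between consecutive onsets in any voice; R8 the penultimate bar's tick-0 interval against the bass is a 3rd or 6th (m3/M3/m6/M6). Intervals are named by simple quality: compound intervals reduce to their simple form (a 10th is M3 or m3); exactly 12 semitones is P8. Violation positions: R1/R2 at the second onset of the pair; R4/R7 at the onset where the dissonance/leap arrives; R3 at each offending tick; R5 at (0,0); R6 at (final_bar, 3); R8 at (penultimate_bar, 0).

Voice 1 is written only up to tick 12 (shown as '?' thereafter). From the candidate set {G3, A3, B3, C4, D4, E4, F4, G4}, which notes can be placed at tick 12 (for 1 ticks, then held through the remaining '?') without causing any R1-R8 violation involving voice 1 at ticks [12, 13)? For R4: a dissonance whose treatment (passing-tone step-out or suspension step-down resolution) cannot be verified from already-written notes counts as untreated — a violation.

{B3, D4, E4, G3, G4}

G3: legal
A3: violates R4,R7
B3: legal
C4: violates R4
D4: legal
E4: legal
F4: violates R4
G4: legal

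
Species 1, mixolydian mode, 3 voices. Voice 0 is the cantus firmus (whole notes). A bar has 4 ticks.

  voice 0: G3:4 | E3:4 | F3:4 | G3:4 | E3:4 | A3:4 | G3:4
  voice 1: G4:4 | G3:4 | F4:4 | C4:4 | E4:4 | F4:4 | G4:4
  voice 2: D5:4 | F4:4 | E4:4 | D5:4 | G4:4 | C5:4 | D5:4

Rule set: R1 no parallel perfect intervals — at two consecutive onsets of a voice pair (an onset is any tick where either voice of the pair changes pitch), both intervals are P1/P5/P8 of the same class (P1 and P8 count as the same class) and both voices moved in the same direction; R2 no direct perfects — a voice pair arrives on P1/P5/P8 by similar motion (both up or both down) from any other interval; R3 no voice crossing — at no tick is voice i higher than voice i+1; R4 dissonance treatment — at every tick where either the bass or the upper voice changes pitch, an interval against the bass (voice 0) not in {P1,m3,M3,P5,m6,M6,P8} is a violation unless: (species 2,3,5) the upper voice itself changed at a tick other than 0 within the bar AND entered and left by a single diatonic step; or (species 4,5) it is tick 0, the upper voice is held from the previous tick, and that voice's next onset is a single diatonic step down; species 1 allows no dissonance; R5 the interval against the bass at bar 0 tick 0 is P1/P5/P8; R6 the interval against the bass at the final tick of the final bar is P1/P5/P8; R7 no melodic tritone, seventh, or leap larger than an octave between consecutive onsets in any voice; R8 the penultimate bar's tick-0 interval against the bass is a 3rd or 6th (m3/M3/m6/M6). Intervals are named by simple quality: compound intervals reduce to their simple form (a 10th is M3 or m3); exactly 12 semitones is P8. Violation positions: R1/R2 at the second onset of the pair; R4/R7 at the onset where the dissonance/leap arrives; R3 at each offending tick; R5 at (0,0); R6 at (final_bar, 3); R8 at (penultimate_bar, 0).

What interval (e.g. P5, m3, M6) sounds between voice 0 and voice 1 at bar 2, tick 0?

P8

voice 0=F3 voice 1=F4 -> P8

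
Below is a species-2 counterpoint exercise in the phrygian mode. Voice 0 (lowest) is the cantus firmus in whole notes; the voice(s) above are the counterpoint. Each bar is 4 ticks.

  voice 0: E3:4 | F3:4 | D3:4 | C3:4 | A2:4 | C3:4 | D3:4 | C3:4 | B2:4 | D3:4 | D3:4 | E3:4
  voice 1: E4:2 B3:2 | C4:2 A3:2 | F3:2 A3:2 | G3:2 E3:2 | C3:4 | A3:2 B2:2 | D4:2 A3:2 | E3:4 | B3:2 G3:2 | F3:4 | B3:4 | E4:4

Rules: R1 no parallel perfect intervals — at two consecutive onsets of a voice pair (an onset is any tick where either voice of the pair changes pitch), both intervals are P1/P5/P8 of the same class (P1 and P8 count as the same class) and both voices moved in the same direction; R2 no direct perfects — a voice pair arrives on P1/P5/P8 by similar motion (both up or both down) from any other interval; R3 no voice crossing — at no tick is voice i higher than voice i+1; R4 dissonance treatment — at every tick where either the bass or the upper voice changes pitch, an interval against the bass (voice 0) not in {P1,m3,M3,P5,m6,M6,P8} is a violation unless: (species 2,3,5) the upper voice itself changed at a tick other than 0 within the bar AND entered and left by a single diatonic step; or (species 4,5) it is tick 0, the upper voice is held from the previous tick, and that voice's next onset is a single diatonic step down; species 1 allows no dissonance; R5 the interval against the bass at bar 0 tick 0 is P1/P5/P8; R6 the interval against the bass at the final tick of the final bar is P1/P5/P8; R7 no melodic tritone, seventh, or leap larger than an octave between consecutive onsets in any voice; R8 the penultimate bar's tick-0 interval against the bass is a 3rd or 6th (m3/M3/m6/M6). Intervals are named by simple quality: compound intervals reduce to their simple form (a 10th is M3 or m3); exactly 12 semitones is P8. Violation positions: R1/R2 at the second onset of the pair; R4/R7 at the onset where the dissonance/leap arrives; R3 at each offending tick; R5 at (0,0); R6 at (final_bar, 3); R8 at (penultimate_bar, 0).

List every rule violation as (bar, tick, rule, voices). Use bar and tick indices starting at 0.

bar 0: v0=E3 v1=E4 downbeat P8
bar 1: v0=F3 v1=C4 downbeat P5
bar 2: v0=D3 v1=F3 downbeat m3
bar 3: v0=C3 v1=G3 downbeat P5
bar 4: v0=A2 v1=C3 downbeat m3
bar 5: v0=C3 v1=A3 downbeat M6
bar 6: v0=D3 v1=D4 downbeat P8
bar 7: v0=C3 v1=E3 downbeat M3
bar 8: v0=B2 v1=B3 downbeat P8
bar 9: v0=D3 v1=F3 downbeat m3
bar 10: v0=D3 v1=B3 downbeat M6
bar 11: v0=E3 v1=E4 downbeat P8
  -> R1 @ bar 1 tick 0 v(0, 1): E3/B3 P5 -> F3/C4 P5 similar
  -> R1 @ bar 3 tick 0 v(0, 1): D3/A3 P5 -> C3/G3 P5 similar
  -> R3 @ bar 5 tick 2 v(0, 1): C3 above B2
  -> R4 @ bar 5 tick 2 v(0, 1): C3/B2 m2 untreated
  -> R7 @ bar 5 tick 2 v(1,): A3->B2 leap 10st
  -> R3 @ bar 5 tick 3 v(0, 1): C3 above B2
  -> R2 @ bar 6 tick 0 v(0, 1): C3/B2 m2 -> D3/D4 P8 similar
  -> R7 @ bar 6 tick 0 v(1,): B2->D4 leap 15st
  -> R7 @ bar 10 tick 0 v(1,): F3->B3 leap 6st
  -> R2 @ bar 11 tick 0 v(0, 1): D3/B3 M6 -> E3/E4 P8 similar

(1, 0, R1, (0, 1))
(3, 0, R1, (0, 1))
(5, 2, R3, (0, 1))
(5, 2, R4, (0, 1))
(5, 2, R7, (1,))
(5, 3, R3, (0, 1))
(6, 0, R2, (0, 1))
(6, 0, R7, (1,))
(10, 0, R7, (1,))
(11, 0, R2, (0, 1))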